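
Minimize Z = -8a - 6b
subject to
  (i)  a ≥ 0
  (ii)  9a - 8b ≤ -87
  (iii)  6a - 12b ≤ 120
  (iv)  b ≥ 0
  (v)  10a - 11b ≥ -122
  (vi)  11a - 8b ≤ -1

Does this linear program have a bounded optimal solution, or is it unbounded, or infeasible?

Corner points and Z = -8a - 6b:
  (0, 87/8) → Z = -261/4
  (0, 122/11) → Z = -732/11
  (1, 12) → Z = -80
The feasible region has finitely many vertices and no improving ray; the minimum is -80 at (1, 12).

bounded optimum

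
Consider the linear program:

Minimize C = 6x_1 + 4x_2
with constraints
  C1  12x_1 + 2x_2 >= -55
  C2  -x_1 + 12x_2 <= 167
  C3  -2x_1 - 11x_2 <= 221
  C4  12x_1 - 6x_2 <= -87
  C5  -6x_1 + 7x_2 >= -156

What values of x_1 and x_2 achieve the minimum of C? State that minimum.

x_1 = -21/4, x_2 = 4, minimum C = -31/2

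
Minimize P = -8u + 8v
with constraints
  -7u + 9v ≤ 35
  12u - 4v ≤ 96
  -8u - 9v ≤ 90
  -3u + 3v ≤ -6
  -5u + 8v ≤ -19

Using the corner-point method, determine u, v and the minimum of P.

The optimum lies where 12u - 4v = 96 and -8u - 9v = 90.
Solving simultaneously gives u = 18/5, v = -66/5.

u = 18/5, v = -66/5, minimum P = -672/5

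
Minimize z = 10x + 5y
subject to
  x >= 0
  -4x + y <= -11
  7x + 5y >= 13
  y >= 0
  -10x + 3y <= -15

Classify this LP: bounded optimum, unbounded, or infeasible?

Extreme points and z = 10x + 5y:
  (11/4, 0) → z = 55/2
  (9, 25) → z = 215
The feasible region has finitely many vertices and no improving ray; the minimum is 55/2 at (11/4, 0).

bounded optimum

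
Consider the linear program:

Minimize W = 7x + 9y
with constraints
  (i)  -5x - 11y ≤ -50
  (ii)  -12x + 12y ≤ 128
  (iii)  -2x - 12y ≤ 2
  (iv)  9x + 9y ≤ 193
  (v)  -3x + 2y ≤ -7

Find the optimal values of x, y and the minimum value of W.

x = 177/43, y = 115/43, minimum W = 2274/43

Feasible corners and W = 7x + 9y:
  (311/19, -55/19) → W = 1682/19
  (177/43, 115/43) → W = 2274/43
  (389/15, -202/45) → W = 2117/15
  (449/45, 172/15) → W = 7787/45

The optimum lies where -5x - 11y = -50 and -3x + 2y = -7.
Solving simultaneously gives x = 177/43, y = 115/43.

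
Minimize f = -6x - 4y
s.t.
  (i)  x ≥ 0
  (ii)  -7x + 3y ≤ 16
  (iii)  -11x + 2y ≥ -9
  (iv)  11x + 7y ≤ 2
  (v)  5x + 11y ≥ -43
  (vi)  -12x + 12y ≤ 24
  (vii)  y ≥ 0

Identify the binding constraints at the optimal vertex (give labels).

(i) and (iv)

Feasible corners and f = -6x - 4y:
  (0, 2/7) → f = -8/7
  (0, 0) → f = 0
  (2/11, 0) → f = -12/11

The minimum is at (0, 2/7). Substituting into each constraint, equality holds for (i) and (iv); the remaining constraints have slack.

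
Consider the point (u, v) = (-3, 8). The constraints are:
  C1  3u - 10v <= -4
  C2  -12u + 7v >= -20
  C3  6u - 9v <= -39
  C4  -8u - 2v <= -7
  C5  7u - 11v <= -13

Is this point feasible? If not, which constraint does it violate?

Constraint C4: -8u - 2v = 8, which is not ≤ -7. All other constraints are satisfied.

not feasible — violates C4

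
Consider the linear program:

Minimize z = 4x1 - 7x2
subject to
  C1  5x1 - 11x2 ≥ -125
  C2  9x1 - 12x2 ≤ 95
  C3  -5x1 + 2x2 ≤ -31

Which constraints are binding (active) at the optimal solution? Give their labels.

C1 and C3

Feasible corners and z = 4x1 - 7x2:
  (2545/39, 1600/39) → z = -340/13
  (197/15, 52/3) → z = -344/5
  (13/3, -14/3) → z = 50

The minimum is at (197/15, 52/3). Substituting into each constraint, equality holds for C1 and C3; the remaining constraints have slack.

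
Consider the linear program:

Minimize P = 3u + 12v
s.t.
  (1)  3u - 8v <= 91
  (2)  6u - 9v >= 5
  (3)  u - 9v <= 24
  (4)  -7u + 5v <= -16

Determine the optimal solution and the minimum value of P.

Feasible corners and P = 3u + 12v:
  (33, 1) → P = 111
  (119/33, 61/33) → P = 33
  (12/29, -76/29) → P = -876/29
The feasible region is unbounded (it extends along (3, 2), (8, 3)), but P strictly increases along every unbounded feasible direction, so there is no improving ray and the minimum is attained at a vertex.

At the optimal vertex, u - 9v = 24 and -7u + 5v = -16.
Solving simultaneously gives u = 12/29, v = -76/29.

u = 12/29, v = -76/29, minimum P = -876/29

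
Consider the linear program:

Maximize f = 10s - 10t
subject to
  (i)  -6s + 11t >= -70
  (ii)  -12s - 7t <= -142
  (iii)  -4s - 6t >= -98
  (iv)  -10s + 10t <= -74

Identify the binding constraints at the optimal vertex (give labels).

(i) and (iii)

Corner points and f = 10s - 10t:
  (342/29, 2/29) → f = 3400/29
  (749/40, 77/20) → f = 595/4
  (51/5, 14/5) → f = 74
  (356/25, 171/25) → f = 74

The maximum is at (749/40, 77/20). Substituting into each constraint, equality holds for (i) and (iii); the remaining constraints have slack.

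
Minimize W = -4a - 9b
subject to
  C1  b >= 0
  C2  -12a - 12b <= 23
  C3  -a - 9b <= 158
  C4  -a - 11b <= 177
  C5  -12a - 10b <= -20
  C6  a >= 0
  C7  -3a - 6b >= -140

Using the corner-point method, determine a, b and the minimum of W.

a = 0, b = 70/3, minimum W = -210

Feasible corners and W = -4a - 9b:
  (5/3, 0) → W = -20/3
  (140/3, 0) → W = -560/3
  (0, 2) → W = -18
  (0, 70/3) → W = -210

At the optimal vertex, a = 0 and -3a - 6b = -140.
Solving simultaneously gives a = 0, b = 70/3.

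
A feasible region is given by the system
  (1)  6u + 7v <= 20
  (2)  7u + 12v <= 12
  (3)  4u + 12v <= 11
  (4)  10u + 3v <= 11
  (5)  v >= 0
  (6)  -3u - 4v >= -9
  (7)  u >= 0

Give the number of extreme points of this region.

5

Pairwise boundary intersections that survive every other constraint:
  (1/3, 29/36)
  (32/33, 43/99)
  (0, 11/12)
  (11/10, 0)
  (0, 0)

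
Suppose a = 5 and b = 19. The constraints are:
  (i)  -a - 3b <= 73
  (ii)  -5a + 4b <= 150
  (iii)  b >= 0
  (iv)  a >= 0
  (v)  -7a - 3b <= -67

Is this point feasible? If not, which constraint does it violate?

(i): -62 ≤ 73 ✓
(ii): 51 ≤ 150 ✓
(iii): 19 ≥ 0 ✓
(iv): 5 ≥ 0 ✓
(v): -92 ≤ -67 ✓

feasible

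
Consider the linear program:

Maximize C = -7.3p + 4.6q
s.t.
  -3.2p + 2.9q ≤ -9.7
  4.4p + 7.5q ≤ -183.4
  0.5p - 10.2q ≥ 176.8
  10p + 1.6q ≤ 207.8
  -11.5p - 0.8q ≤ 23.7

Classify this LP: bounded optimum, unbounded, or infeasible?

bounded optimum

Feasible corners and C = -7.3p + 4.6q:
  (92597/3398, -68708/1699) → C = -13080717/33980
  (-3103/8273, -200482/8273) → C = -8995653/82730
The feasible region has finitely many vertices and no improving ray; the maximum is -8995653/82730 at (-3103/8273, -200482/8273).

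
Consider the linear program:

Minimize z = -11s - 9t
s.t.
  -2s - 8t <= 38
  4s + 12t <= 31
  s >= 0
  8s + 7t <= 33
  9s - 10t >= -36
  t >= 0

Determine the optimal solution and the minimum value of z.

Corner points and z = -11s - 9t:
  (0, 31/12) → z = -93/4
  (179/68, 29/17) → z = -3013/68
  (0, 0) → z = 0
  (33/8, 0) → z = -363/8

The binding constraints are 8s + 7t = 33 and t = 0.
Solving simultaneously gives s = 33/8, t = 0.

s = 33/8, t = 0, minimum z = -363/8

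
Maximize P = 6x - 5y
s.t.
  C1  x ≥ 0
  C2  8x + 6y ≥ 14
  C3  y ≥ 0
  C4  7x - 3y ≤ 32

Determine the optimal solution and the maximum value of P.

x = 32/7, y = 0, maximum P = 192/7

Feasible corners and P = 6x - 5y:
  (0, 7/3) → P = -35/3
  (7/4, 0) → P = 21/2
  (32/7, 0) → P = 192/7
The feasible region is unbounded (it extends along (0, 1), (3, 7)), but P strictly decreases along every unbounded feasible direction, so there is no improving ray and the maximum is attained at a vertex.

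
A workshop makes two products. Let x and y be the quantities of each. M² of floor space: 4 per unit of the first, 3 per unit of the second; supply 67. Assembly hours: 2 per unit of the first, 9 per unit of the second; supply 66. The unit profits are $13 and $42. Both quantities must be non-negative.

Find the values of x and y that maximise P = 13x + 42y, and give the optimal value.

x = 27/2, y = 13/3, maximum P = 715/2

Feasible corners and P = 13x + 42y:
  (0, 0) → P = 0
  (0, 22/3) → P = 308
  (67/4, 0) → P = 871/4
  (27/2, 13/3) → P = 715/2

At the optimal vertex, 4x + 3y = 67 and 2x + 9y = 66.
Solving simultaneously gives x = 27/2, y = 13/3.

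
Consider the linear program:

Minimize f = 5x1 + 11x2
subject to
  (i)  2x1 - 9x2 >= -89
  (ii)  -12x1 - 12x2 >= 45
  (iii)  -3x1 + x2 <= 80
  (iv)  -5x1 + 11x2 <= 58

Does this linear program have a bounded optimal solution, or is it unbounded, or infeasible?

From the feasible point (-397/64, 157/64), moving in the direction (12, -12) keeps every constraint satisfied while f decreases without bound.

unbounded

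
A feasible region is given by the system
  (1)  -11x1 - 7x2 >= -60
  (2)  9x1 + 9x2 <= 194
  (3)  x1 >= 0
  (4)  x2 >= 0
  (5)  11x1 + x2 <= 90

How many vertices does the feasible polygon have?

Pairwise boundary intersections that survive every other constraint:
  (0, 60/7)
  (60/11, 0)
  (0, 0)

3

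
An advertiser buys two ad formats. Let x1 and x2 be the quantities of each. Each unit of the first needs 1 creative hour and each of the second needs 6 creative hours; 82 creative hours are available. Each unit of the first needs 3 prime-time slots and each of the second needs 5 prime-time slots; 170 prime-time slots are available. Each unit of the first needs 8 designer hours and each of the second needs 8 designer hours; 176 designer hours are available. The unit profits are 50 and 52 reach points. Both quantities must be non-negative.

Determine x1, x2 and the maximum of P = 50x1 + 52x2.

x1 = 10, x2 = 12, maximum P = 1124

Corner points and P = 50x1 + 52x2:
  (0, 0) → P = 0
  (0, 41/3) → P = 2132/3
  (22, 0) → P = 1100
  (10, 12) → P = 1124

The optimum lies where x1 + 6x2 = 82 and 8x1 + 8x2 = 176.
Solving simultaneously gives x1 = 10, x2 = 12.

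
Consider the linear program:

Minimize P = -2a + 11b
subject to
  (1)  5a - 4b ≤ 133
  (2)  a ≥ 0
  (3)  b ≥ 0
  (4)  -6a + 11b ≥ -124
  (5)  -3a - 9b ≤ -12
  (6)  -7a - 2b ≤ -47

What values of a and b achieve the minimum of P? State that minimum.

The feasible region is unbounded (it extends along (0, 1), (4, 5)), but P strictly increases along every unbounded feasible direction, so there is no improving ray and the minimum is attained at a vertex.

At the optimal vertex, b = 0 and -6a + 11b = -124.
Solving simultaneously gives a = 62/3, b = 0.

a = 62/3, b = 0, minimum P = -124/3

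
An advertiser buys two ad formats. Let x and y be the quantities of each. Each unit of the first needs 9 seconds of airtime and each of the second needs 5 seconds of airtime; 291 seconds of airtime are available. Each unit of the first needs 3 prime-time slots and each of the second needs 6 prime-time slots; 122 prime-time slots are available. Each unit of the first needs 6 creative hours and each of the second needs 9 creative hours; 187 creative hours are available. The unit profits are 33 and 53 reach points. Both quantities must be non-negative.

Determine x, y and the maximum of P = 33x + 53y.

Feasible corners and P = 33x + 53y:
  (0, 0) → P = 0
  (0, 61/3) → P = 3233/3
  (187/6, 0) → P = 2057/2
  (8/3, 19) → P = 1095

The optimum lies where 3x + 6y = 122 and 6x + 9y = 187.
Solving simultaneously gives x = 8/3, y = 19.

x = 8/3, y = 19, maximum P = 1095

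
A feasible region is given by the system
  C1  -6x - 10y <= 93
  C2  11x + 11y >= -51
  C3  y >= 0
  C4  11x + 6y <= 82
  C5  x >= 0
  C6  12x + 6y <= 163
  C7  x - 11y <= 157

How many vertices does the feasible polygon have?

Pairwise boundary intersections that survive every other constraint:
  (82/11, 0)
  (0, 0)
  (0, 41/3)

3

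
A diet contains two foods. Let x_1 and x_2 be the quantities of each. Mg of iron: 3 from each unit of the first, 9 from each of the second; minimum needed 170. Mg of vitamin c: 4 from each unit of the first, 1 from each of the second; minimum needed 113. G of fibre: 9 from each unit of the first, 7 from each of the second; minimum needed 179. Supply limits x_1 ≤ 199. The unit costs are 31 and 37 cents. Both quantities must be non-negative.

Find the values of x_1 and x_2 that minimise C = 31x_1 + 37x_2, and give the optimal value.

Corner points and C = 31x_1 + 37x_2:
  (0, 113) → C = 4181
  (170/3, 0) → C = 5270/3
  (199, 0) → C = 6169
  (77/3, 31/3) → C = 1178
The feasible region is unbounded (it extends along (0, 1)), but C strictly increases along every unbounded feasible direction, so there is no improving ray and the minimum is attained at a vertex.

The binding constraints are 3x_1 + 9x_2 = 170 and 4x_1 + x_2 = 113.
Solving simultaneously gives x_1 = 77/3, x_2 = 31/3.

x_1 = 77/3, x_2 = 31/3, minimum C = 1178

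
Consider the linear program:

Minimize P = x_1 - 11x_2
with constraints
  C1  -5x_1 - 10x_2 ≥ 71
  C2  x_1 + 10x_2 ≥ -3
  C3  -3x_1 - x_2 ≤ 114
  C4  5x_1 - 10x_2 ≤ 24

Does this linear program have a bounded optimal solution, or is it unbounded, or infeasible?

bounded optimum

Feasible corners and P = x_1 - 11x_2:
  (-17, 7/5) → P = -162/5
  (-1069/25, 357/25) → P = -4996/25
  (-1137/29, 105/29) → P = -2292/29
The feasible region has finitely many vertices and no improving ray; the minimum is -4996/25 at (-1069/25, 357/25).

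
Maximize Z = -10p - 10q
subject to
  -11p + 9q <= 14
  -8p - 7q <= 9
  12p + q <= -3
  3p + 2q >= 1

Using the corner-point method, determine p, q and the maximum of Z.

Extreme points and Z = -10p - 10q:
  (-41/119, 135/119) → Z = -940/119
  (-19/49, 53/49) → Z = -340/49
  (-1/3, 1) → Z = -20/3

The optimum lies where 12p + q = -3 and 3p + 2q = 1.
Solving simultaneously gives p = -1/3, q = 1.

p = -1/3, q = 1, maximum Z = -20/3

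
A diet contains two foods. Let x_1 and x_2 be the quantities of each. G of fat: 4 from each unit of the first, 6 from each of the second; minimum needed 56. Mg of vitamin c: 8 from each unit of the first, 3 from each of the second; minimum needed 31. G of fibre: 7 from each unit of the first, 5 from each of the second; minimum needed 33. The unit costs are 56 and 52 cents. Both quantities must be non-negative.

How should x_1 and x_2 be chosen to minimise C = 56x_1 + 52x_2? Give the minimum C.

The feasible region is unbounded (it extends along (0, 1), (1, 0)), but C strictly increases along every unbounded feasible direction, so there is no improving ray and the minimum is attained at a vertex.

The binding constraints are 4x_1 + 6x_2 = 56 and 8x_1 + 3x_2 = 31.
Solving simultaneously gives x_1 = 1/2, x_2 = 9.

x_1 = 1/2, x_2 = 9, minimum C = 496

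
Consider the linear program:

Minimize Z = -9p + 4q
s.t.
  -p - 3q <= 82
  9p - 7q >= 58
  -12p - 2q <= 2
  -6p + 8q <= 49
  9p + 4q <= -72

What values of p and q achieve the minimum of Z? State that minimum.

Corner points and Z = -9p + 4q:
  (79/17, -491/17) → Z = -2675/17
  (112/23, -666/23) → Z = -3672/23
  (68/15, -141/5) → Z = -768/5

p = 112/23, q = -666/23, minimum Z = -3672/23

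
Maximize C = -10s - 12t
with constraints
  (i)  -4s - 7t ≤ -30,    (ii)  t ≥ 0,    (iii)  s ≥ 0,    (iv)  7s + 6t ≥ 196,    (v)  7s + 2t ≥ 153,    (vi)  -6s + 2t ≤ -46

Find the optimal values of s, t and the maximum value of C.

Extreme points and C = -10s - 12t:
  (28, 0) → C = -280
  (263/14, 43/4) → C = -2218/7
  (199/13, 298/13) → C = -5566/13
The feasible region is unbounded (it extends along (1, 3), (1, 0)), but C strictly decreases along every unbounded feasible direction, so there is no improving ray and the maximum is attained at a vertex.

The optimum lies where t = 0 and 7s + 6t = 196.
Solving simultaneously gives s = 28, t = 0.

s = 28, t = 0, maximum C = -280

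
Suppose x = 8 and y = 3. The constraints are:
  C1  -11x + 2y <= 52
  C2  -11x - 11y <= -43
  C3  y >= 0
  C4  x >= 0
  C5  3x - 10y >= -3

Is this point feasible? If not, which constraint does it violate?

not feasible — violates C5

Constraint C5: 3x - 10y = -6, which is not ≥ -3. All other constraints are satisfied.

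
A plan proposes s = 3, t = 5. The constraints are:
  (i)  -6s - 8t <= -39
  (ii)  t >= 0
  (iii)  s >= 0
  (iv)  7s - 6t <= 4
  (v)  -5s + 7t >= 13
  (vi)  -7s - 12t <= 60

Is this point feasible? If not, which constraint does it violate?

feasible

(i): -58 ≤ -39 ✓
(ii): 5 ≥ 0 ✓
(iii): 3 ≥ 0 ✓
(iv): -9 ≤ 4 ✓
(v): 20 ≥ 13 ✓
(vi): -81 ≤ 60 ✓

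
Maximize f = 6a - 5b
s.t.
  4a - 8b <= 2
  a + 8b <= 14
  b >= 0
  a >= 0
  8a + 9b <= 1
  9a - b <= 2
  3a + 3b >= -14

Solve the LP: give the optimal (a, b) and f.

a = 1/8, b = 0, maximum f = 3/4

Corner points and f = 6a - 5b:
  (0, 0) → f = 0
  (1/8, 0) → f = 3/4
  (0, 1/9) → f = -5/9

The optimum lies where b = 0 and 8a + 9b = 1.
Solving simultaneously gives a = 1/8, b = 0.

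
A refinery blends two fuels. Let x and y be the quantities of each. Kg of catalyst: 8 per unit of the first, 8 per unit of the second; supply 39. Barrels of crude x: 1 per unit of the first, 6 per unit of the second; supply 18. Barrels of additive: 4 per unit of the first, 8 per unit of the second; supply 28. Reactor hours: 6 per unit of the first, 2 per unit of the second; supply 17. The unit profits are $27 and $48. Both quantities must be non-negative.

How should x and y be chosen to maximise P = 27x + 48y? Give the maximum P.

At the optimal vertex, 4x + 8y = 28 and 6x + 2y = 17.
Solving simultaneously gives x = 2, y = 5/2.

x = 2, y = 5/2, maximum P = 174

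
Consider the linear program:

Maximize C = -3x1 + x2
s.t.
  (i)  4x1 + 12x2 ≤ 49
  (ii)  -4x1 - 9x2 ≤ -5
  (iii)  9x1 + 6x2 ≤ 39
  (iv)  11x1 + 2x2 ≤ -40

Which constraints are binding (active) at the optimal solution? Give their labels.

(i) and (ii)

Vertices and C = -3x1 + x2:
  (-127/4, 44/3) → C = 1319/12
  (-289/62, 699/124) → C = 2433/124
  (-370/91, 215/91) → C = 1325/91

The maximum is at (-127/4, 44/3). Substituting into each constraint, equality holds for (i) and (ii); the remaining constraints have slack.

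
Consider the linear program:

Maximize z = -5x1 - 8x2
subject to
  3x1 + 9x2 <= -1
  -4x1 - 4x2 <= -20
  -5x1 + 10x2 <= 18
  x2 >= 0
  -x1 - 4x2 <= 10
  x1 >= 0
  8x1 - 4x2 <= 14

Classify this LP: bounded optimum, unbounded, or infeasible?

The boundaries -4x1 - 4x2 = -20 and -5x1 + 10x2 = 18 meet at (32/15, 43/15), but that point violates 3x1 + 9x2 ≤ -1. Every candidate vertex is excluded by some other constraint, so the feasible region is empty.

infeasible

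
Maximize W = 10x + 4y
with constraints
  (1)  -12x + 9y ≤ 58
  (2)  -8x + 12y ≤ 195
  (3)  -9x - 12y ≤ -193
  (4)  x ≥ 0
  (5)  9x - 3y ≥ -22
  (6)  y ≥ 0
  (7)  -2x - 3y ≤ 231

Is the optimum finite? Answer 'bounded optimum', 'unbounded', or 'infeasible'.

From the feasible point (353/24, 469/18), moving in the direction (1, 0) keeps every constraint satisfied while W increases without bound.

unbounded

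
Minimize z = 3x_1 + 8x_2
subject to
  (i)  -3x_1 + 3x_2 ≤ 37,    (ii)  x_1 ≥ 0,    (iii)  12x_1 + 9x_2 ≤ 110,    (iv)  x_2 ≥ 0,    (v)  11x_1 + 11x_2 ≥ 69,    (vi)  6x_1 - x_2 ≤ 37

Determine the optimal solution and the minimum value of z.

The binding constraints are 11x_1 + 11x_2 = 69 and 6x_1 - x_2 = 37.
Solving simultaneously gives x_1 = 68/11, x_2 = 1/11.

x_1 = 68/11, x_2 = 1/11, minimum z = 212/11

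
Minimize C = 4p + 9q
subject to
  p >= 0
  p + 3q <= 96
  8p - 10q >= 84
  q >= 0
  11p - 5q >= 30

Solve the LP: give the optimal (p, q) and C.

Extreme points and C = 4p + 9q:
  (606/17, 342/17) → C = 5502/17
  (96, 0) → C = 384
  (21/2, 0) → C = 42

p = 21/2, q = 0, minimum C = 42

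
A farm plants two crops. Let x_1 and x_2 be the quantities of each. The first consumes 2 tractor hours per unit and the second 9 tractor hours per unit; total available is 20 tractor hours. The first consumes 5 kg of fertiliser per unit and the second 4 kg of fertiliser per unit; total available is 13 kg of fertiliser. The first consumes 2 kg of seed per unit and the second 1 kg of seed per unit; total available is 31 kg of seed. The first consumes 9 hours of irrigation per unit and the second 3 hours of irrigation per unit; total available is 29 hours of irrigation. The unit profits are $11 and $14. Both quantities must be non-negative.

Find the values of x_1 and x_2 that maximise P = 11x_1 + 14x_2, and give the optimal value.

x_1 = 1, x_2 = 2, maximum P = 39

Corner points and P = 11x_1 + 14x_2:
  (0, 0) → P = 0
  (0, 20/9) → P = 280/9
  (13/5, 0) → P = 143/5
  (1, 2) → P = 39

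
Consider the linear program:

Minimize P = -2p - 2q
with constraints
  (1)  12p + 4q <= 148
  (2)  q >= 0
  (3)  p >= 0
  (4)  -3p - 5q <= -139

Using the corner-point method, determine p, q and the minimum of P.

p = 0, q = 37, minimum P = -74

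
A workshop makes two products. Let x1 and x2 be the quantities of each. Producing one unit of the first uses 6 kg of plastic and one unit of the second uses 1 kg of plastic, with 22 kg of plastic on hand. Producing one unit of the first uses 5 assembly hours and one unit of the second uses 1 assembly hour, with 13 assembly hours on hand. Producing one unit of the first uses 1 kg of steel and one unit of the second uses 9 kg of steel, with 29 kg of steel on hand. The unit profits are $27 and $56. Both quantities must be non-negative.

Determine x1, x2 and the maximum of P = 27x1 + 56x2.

Feasible corners and P = 27x1 + 56x2:
  (0, 0) → P = 0
  (0, 29/9) → P = 1624/9
  (13/5, 0) → P = 351/5
  (2, 3) → P = 222

The binding constraints are 5x1 + x2 = 13 and x1 + 9x2 = 29.
Solving simultaneously gives x1 = 2, x2 = 3.

x1 = 2, x2 = 3, maximum P = 222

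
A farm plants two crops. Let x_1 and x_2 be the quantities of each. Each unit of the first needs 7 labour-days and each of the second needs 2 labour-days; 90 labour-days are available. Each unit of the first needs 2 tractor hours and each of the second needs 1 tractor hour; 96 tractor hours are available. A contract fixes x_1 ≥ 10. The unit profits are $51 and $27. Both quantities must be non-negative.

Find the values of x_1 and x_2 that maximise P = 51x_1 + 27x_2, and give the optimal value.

Vertices and P = 51x_1 + 27x_2:
  (90/7, 0) → P = 4590/7
  (10, 0) → P = 510
  (10, 10) → P = 780

The optimum lies where 7x_1 + 2x_2 = 90 and x_1 = 10.
Solving simultaneously gives x_1 = 10, x_2 = 10.

x_1 = 10, x_2 = 10, maximum P = 780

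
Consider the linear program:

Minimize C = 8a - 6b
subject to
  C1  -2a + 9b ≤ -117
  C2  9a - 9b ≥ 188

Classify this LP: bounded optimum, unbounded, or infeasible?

From the feasible point (71/7, -677/63), moving in the direction (-9, -9) keeps every constraint satisfied while C decreases without bound.

unbounded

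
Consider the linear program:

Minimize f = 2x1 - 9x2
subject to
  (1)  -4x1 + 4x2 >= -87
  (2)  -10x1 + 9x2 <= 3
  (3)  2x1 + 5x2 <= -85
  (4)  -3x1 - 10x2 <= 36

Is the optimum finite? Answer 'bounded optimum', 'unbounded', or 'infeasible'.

infeasible

The boundaries -4x1 + 4x2 = -87 and -10x1 + 9x2 = 3 meet at (-795/4, -441/2), but that point violates -3x1 - 10x2 ≤ 36. Every candidate vertex is excluded by some other constraint, so the feasible region is empty.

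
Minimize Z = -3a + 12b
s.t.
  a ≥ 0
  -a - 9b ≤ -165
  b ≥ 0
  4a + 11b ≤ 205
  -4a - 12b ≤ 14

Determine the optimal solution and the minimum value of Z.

a = 6/5, b = 91/5, minimum Z = 1074/5

Feasible corners and Z = -3a + 12b:
  (0, 55/3) → Z = 220
  (0, 205/11) → Z = 2460/11
  (6/5, 91/5) → Z = 1074/5

At the optimal vertex, -a - 9b = -165 and 4a + 11b = 205.
Solving simultaneously gives a = 6/5, b = 91/5.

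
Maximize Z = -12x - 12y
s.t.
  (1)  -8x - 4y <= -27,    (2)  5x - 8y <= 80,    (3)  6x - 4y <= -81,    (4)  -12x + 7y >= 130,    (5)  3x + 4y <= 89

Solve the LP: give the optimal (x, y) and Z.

Corner points and Z = -12x - 12y:
  (-27/7, 405/28) → Z = -891/7
  (-62/5, 631/20) → Z = -1149/5
  (8/9, 259/12) → Z = -809/3

The binding constraints are -8x - 4y = -27 and 6x - 4y = -81.
Solving simultaneously gives x = -27/7, y = 405/28.

x = -27/7, y = 405/28, maximum Z = -891/7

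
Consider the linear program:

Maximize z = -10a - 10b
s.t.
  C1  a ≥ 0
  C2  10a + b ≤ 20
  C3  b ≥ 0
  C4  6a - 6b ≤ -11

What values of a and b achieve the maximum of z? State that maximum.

a = 0, b = 11/6, maximum z = -55/3

Vertices and z = -10a - 10b:
  (0, 20) → z = -200
  (0, 11/6) → z = -55/3
  (109/66, 115/33) → z = -565/11

The binding constraints are a = 0 and 6a - 6b = -11.
Solving simultaneously gives a = 0, b = 11/6.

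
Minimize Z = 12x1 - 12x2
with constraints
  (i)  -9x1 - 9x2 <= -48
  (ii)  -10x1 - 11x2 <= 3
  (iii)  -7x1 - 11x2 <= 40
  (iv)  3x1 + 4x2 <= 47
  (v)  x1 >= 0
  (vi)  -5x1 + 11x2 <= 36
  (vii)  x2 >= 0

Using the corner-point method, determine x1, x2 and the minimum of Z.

x1 = 17/12, x2 = 47/12, minimum Z = -30

Feasible corners and Z = 12x1 - 12x2:
  (17/12, 47/12) → Z = -30
  (16/3, 0) → Z = 64
  (373/53, 343/53) → Z = 360/53
  (47/3, 0) → Z = 188

The optimum lies where -9x1 - 9x2 = -48 and -5x1 + 11x2 = 36.
Solving simultaneously gives x1 = 17/12, x2 = 47/12.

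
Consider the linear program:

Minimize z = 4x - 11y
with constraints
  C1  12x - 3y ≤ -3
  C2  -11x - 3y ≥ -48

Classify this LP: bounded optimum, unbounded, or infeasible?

unbounded

From the feasible point (45/23, 203/23), moving in the direction (-3, 11) keeps every constraint satisfied while z decreases without bound.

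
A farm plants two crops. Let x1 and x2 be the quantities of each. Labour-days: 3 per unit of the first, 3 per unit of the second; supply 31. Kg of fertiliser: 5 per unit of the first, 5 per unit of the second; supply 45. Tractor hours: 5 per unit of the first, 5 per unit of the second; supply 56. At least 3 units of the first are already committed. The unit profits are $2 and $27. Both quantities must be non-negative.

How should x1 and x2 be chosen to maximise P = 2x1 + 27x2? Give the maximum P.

x1 = 3, x2 = 6, maximum P = 168

Extreme points and P = 2x1 + 27x2:
  (9, 0) → P = 18
  (3, 0) → P = 6
  (3, 6) → P = 168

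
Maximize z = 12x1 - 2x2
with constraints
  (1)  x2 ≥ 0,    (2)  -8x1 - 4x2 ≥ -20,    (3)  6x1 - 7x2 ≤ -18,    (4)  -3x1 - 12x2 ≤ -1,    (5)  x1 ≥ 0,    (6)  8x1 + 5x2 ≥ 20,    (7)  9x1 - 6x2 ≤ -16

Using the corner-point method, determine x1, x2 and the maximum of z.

Extreme points and z = 12x1 - 2x2:
  (0, 5) → z = -10
  (2/3, 11/3) → z = 2/3
  (0, 4) → z = -8
  (40/93, 308/93) → z = -136/93

The binding constraints are -8x1 - 4x2 = -20 and 9x1 - 6x2 = -16.
Solving simultaneously gives x1 = 2/3, x2 = 11/3.

x1 = 2/3, x2 = 11/3, maximum z = 2/3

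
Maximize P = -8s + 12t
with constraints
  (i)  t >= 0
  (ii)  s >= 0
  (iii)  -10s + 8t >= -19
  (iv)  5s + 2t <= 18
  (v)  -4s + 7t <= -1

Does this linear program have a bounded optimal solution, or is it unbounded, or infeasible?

Feasible corners and P = -8s + 12t:
  (19/10, 0) → P = -76/5
  (1/4, 0) → P = -2
  (91/30, 17/12) → P = -109/15
  (128/43, 67/43) → P = -220/43
The feasible region has finitely many vertices and no improving ray; the maximum is -2 at (1/4, 0).

bounded optimum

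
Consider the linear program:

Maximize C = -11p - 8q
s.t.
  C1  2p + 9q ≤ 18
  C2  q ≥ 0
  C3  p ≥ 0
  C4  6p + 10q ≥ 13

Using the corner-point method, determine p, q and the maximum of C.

p = 0, q = 13/10, maximum C = -52/5

Corner points and C = -11p - 8q:
  (9, 0) → C = -99
  (0, 2) → C = -16
  (13/6, 0) → C = -143/6
  (0, 13/10) → C = -52/5

The binding constraints are p = 0 and 6p + 10q = 13.
Solving simultaneously gives p = 0, q = 13/10.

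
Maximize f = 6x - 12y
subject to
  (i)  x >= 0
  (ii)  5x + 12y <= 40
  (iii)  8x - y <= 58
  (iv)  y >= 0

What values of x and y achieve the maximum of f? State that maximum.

x = 29/4, y = 0, maximum f = 87/2

The binding constraints are 8x - y = 58 and y = 0.
Solving simultaneously gives x = 29/4, y = 0.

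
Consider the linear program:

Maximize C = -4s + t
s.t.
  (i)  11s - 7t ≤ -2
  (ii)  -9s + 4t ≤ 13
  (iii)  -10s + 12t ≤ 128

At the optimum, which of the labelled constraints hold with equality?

Vertices and C = -4s + t:
  (-83/19, -125/19) → C = 207/19
  (436/31, 694/31) → C = -1050/31
  (89/17, 511/34) → C = -201/34

The maximum is at (-83/19, -125/19). Substituting into each constraint, equality holds for (i) and (ii); the remaining constraints have slack.

(i) and (ii)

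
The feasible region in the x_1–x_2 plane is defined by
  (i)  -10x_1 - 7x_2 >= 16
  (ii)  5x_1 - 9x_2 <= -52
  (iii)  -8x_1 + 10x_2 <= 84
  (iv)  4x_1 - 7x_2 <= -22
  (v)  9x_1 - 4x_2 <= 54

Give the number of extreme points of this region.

3

Pairwise boundary intersections that survive every other constraint:
  (-508/125, 88/25)
  (-187/39, 178/39)
  (-118/11, -2/11)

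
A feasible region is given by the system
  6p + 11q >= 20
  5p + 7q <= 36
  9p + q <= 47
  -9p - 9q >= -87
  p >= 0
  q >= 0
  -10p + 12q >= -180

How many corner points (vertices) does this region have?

Of the 21 pairwise boundary intersections, those satisfying every inequality are:
  (0, 20/11)
  (10/3, 0)
  (293/58, 89/58)
  (0, 36/7)
  (47/9, 0)

5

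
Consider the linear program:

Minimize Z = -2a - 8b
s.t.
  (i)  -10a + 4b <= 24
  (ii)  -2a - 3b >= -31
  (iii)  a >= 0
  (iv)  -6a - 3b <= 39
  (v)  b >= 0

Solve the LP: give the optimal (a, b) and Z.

Vertices and Z = -2a - 8b:
  (26/19, 179/19) → Z = -1484/19
  (0, 6) → Z = -48
  (31/2, 0) → Z = -31
  (0, 0) → Z = 0

a = 26/19, b = 179/19, minimum Z = -1484/19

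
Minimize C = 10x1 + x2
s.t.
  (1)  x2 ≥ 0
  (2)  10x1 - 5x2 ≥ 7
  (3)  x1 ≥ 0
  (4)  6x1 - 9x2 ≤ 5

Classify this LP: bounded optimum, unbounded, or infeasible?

Corner points and C = 10x1 + x2:
  (7/10, 0) → C = 7
  (5/6, 0) → C = 25/3
The feasible region has finitely many vertices and no improving ray; the minimum is 7 at (7/10, 0).

bounded optimum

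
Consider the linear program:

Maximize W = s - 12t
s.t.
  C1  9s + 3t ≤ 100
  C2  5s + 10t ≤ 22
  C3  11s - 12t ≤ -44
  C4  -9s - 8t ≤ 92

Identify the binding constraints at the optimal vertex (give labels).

Vertices and W = s - 12t:
  (-88/85, 231/85) → W = -572/17
  (-548/25, 329/25) → W = -4496/25
  (-52/7, -22/7) → W = 212/7

The maximum is at (-52/7, -22/7). Substituting into each constraint, equality holds for C3 and C4; the remaining constraints have slack.

C3 and C4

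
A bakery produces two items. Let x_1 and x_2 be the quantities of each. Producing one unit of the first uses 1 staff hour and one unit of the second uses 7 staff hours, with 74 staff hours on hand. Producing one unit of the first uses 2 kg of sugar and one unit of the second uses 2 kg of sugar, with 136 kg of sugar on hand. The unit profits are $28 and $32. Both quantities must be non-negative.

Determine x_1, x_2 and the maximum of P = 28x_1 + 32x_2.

Corner points and P = 28x_1 + 32x_2:
  (0, 0) → P = 0
  (0, 74/7) → P = 2368/7
  (68, 0) → P = 1904
  (67, 1) → P = 1908

The binding constraints are x_1 + 7x_2 = 74 and 2x_1 + 2x_2 = 136.
Solving simultaneously gives x_1 = 67, x_2 = 1.

x_1 = 67, x_2 = 1, maximum P = 1908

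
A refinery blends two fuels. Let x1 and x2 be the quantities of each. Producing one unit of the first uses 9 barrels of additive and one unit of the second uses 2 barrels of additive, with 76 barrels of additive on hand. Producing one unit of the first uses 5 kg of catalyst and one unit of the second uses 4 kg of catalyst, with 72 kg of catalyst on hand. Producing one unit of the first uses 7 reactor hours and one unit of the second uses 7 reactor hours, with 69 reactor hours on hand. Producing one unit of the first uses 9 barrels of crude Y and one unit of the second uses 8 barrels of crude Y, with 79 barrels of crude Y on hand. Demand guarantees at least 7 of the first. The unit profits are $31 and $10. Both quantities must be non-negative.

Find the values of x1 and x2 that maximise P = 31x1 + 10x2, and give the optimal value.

Vertices and P = 31x1 + 10x2:
  (76/9, 0) → P = 2356/9
  (7, 0) → P = 217
  (25/3, 1/2) → P = 790/3
  (7, 2) → P = 237

The optimum lies where 9x1 + 2x2 = 76 and 9x1 + 8x2 = 79.
Solving simultaneously gives x1 = 25/3, x2 = 1/2.

x1 = 25/3, x2 = 1/2, maximum P = 790/3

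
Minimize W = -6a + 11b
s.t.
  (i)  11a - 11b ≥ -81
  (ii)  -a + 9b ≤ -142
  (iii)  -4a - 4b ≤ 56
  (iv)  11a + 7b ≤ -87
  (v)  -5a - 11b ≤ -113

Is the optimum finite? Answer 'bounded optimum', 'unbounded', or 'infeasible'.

infeasible

The boundaries -a + 9b = -142 and -4a - 4b = 56 meet at (8/5, -78/5), but that point violates -5a - 11b ≤ -113. Every candidate vertex is excluded by some other constraint, so the feasible region is empty.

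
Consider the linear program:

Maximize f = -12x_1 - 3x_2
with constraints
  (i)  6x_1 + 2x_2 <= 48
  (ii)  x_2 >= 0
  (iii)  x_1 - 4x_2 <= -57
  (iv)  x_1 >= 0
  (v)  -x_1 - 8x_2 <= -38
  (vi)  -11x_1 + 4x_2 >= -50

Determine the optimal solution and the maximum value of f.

x_1 = 0, x_2 = 57/4, maximum f = -171/4

Corner points and f = -12x_1 - 3x_2:
  (3, 15) → f = -81
  (0, 24) → f = -72
  (0, 57/4) → f = -171/4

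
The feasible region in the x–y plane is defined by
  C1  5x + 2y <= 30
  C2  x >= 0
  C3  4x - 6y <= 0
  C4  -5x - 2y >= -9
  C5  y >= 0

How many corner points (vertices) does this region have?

3

The feasible vertices (each the meet of two boundaries and inside every other half-plane) are:
  (0, 0)
  (0, 9/2)
  (27/19, 18/19)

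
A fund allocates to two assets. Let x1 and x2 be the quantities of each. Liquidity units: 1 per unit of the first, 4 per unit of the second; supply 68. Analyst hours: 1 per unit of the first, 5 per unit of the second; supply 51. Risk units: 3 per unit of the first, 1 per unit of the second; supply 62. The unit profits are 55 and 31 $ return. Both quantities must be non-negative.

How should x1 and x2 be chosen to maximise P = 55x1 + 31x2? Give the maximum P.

Feasible corners and P = 55x1 + 31x2:
  (0, 0) → P = 0
  (0, 51/5) → P = 1581/5
  (62/3, 0) → P = 3410/3
  (37/2, 13/2) → P = 1219

At the optimal vertex, x1 + 5x2 = 51 and 3x1 + x2 = 62.
Solving simultaneously gives x1 = 37/2, x2 = 13/2.

x1 = 37/2, x2 = 13/2, maximum P = 1219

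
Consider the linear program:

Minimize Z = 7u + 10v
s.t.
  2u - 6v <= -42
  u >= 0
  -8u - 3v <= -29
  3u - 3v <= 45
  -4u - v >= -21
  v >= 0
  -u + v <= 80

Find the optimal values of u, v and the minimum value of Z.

Vertices and Z = 7u + 10v:
  (8/9, 197/27) → Z = 2138/27
  (42/13, 105/13) → Z = 1344/13
  (0, 29/3) → Z = 290/3
  (0, 21) → Z = 210

u = 8/9, v = 197/27, minimum Z = 2138/27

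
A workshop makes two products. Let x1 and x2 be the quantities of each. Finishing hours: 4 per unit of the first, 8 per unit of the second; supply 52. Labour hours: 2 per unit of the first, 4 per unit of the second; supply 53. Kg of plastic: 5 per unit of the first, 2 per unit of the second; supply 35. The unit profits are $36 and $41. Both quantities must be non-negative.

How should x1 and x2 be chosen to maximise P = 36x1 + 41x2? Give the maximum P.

Corner points and P = 36x1 + 41x2:
  (0, 0) → P = 0
  (0, 13/2) → P = 533/2
  (7, 0) → P = 252
  (11/2, 15/4) → P = 1407/4

The optimum lies where 4x1 + 8x2 = 52 and 5x1 + 2x2 = 35.
Solving simultaneously gives x1 = 11/2, x2 = 15/4.

x1 = 11/2, x2 = 15/4, maximum P = 1407/4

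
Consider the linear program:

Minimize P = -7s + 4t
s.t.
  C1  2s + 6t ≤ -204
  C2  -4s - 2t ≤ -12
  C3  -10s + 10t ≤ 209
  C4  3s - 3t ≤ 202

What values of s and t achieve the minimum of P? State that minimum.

Feasible corners and P = -7s + 4t:
  (24, -42) → P = -336
  (25, -127/3) → P = -1033/3
  (220/9, -386/9) → P = -1028/3

At the optimal vertex, 2s + 6t = -204 and 3s - 3t = 202.
Solving simultaneously gives s = 25, t = -127/3.

s = 25, t = -127/3, minimum P = -1033/3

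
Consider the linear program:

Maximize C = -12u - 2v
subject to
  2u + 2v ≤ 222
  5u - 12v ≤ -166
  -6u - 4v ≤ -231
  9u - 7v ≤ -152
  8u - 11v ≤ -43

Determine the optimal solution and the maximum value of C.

u = -213/2, v = 435/2, maximum C = 843

Corner points and C = -12u - 2v:
  (-213/2, 435/2) → C = 843
  (625/16, 1151/16) → C = -4901/8
  (1009/78, 997/26) → C = -3015/13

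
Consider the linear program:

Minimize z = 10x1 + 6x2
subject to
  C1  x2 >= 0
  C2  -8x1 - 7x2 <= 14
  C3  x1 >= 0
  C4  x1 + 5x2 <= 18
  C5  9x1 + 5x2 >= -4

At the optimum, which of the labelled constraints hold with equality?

C1 and C3

Extreme points and z = 10x1 + 6x2:
  (0, 0) → z = 0
  (18, 0) → z = 180
  (0, 18/5) → z = 108/5

The minimum is at (0, 0). Substituting into each constraint, equality holds for C1 and C3; the remaining constraints have slack.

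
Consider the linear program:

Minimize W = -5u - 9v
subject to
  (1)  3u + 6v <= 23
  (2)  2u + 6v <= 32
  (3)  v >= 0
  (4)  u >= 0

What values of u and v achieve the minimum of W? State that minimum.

u = 23/3, v = 0, minimum W = -115/3

Extreme points and W = -5u - 9v:
  (23/3, 0) → W = -115/3
  (0, 23/6) → W = -69/2
  (0, 0) → W = 0

At the optimal vertex, 3u + 6v = 23 and v = 0.
Solving simultaneously gives u = 23/3, v = 0.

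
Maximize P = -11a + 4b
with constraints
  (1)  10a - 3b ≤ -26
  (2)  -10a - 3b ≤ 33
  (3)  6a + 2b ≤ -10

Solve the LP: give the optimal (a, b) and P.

a = -18, b = 49, maximum P = 394

The binding constraints are -10a - 3b = 33 and 6a + 2b = -10.
Solving simultaneously gives a = -18, b = 49.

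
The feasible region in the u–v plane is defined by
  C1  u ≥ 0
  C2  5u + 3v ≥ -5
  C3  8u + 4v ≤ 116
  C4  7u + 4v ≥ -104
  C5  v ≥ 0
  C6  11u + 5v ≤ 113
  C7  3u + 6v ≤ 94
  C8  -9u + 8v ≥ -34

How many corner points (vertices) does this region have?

5

Of the 28 pairwise boundary intersections, those satisfying every inequality are:
  (0, 0)
  (0, 47/3)
  (34/9, 0)
  (208/51, 695/51)
  (1074/133, 643/133)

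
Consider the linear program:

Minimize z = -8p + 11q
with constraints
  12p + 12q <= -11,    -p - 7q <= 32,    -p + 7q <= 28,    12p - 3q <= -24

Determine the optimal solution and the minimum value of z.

Vertices and z = -8p + 11q:
  (-413/96, 325/96) → z = 2293/32
  (-107/60, 13/15) → z = 119/5
  (-30, -2/7) → z = 1658/7
  (-88/29, -120/29) → z = -616/29

The optimum lies where -p - 7q = 32 and 12p - 3q = -24.
Solving simultaneously gives p = -88/29, q = -120/29.

p = -88/29, q = -120/29, minimum z = -616/29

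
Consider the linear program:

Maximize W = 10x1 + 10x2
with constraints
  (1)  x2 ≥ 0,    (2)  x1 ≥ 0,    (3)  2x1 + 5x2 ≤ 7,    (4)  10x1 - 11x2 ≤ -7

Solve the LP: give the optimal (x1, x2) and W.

Corner points and W = 10x1 + 10x2:
  (0, 7/5) → W = 14
  (0, 7/11) → W = 70/11
  (7/12, 7/6) → W = 35/2

x1 = 7/12, x2 = 7/6, maximum W = 35/2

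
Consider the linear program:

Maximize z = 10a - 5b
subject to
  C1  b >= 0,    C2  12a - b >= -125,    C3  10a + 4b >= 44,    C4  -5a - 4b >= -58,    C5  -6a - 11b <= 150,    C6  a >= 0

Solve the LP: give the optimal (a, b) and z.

Extreme points and z = 10a - 5b:
  (22/5, 0) → z = 44
  (58/5, 0) → z = 116
  (0, 11) → z = -55
  (0, 29/2) → z = -145/2

At the optimal vertex, b = 0 and -5a - 4b = -58.
Solving simultaneously gives a = 58/5, b = 0.

a = 58/5, b = 0, maximum z = 116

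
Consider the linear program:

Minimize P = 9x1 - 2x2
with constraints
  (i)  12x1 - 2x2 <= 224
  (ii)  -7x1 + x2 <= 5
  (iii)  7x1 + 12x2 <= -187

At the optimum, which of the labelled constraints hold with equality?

(ii) and (iii)

Vertices and P = 9x1 - 2x2:
  (-117, -814) → P = 575
  (1157/79, -1906/79) → P = 14225/79
  (-19/7, -14) → P = 25/7

The minimum is at (-19/7, -14). Substituting into each constraint, equality holds for (ii) and (iii); the remaining constraints have slack.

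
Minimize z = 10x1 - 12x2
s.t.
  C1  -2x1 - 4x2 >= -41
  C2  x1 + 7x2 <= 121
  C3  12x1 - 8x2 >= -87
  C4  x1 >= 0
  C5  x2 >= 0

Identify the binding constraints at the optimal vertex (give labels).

C1 and C4

Vertices and z = 10x1 - 12x2:
  (0, 41/4) → z = -123
  (41/2, 0) → z = 205
  (0, 0) → z = 0

The minimum is at (0, 41/4). Substituting into each constraint, equality holds for C1 and C4; the remaining constraints have slack.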